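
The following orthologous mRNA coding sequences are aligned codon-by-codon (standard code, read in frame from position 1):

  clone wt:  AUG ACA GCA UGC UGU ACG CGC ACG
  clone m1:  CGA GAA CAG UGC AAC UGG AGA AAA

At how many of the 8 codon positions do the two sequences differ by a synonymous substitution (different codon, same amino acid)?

Codon 1: AUG Met / CGA Arg — nonsynonymous.
Codon 2: ACA Thr / GAA Glu — nonsynonymous.
Codon 3: GCA Ala / CAG Gln — nonsynonymous.
Codon 4: UGC Cys / UGC Cys — identical.
Codon 5: UGU Cys / AAC Asn — nonsynonymous.
Codon 6: ACG Thr / UGG Trp — nonsynonymous.
Codon 7: CGC Arg / AGA Arg — synonymous.
Codon 8: ACG Thr / AAA Lys — nonsynonymous.
Synonymous differences: 1.

1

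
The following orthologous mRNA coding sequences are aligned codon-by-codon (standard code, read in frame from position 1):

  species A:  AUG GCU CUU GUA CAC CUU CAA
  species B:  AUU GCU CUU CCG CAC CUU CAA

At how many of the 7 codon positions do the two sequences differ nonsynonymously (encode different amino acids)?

2

Codon 1: AUG Met / AUU Ile — nonsynonymous.
Codon 2: GCU Ala / GCU Ala — identical.
Codon 3: CUU Leu / CUU Leu — identical.
Codon 4: GUA Val / CCG Pro — nonsynonymous.
Codon 5: CAC His / CAC His — identical.
Codon 6: CUU Leu / CUU Leu — identical.
Codon 7: CAA Gln / CAA Gln — identical.
Nonsynonymous differences: 2.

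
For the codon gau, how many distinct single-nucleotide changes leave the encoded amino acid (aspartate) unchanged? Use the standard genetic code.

Position 1: none → 0 synonymous.
Position 2: none → 0 synonymous.
Position 3: GAC → 1 synonymous.
Total: 0 + 0 + 1 = 1.

1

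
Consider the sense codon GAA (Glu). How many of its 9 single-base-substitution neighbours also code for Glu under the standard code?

1

Position 1: none → 0 synonymous.
Position 2: none → 0 synonymous.
Position 3: GAG → 1 synonymous.
Total: 0 + 0 + 1 = 1.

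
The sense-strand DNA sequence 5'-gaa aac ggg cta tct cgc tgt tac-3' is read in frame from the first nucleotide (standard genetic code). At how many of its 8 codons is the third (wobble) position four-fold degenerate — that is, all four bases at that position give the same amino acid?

4

Codon 1 GAA (Glu): third position 2-fold.
Codon 2 AAC (Asn): third position 2-fold.
Codon 3 GGG (Gly): third position 4-fold.
Codon 4 CTA (Leu): third position 4-fold.
Codon 5 TCT (Ser): third position 4-fold.
Codon 6 CGC (Arg): third position 4-fold.
Codon 7 TGT (Cys): third position 2-fold.
Codon 8 TAC (Tyr): third position 2-fold.
Four-fold degenerate third positions: 4.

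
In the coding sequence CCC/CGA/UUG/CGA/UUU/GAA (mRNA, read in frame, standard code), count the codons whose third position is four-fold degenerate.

3

Codon 1 CCC (Pro): third position 4-fold.
Codon 2 CGA (Arg): third position 4-fold.
Codon 3 UUG (Leu): third position 2-fold.
Codon 4 CGA (Arg): third position 4-fold.
Codon 5 UUU (Phe): third position 2-fold.
Codon 6 GAA (Glu): third position 2-fold.
Four-fold degenerate third positions: 3.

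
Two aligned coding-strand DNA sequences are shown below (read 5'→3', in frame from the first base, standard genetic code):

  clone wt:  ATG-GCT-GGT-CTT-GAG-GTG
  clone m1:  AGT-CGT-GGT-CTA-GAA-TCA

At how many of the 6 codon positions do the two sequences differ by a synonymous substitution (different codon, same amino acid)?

Codon 1: ATG Met / AGT Ser — nonsynonymous.
Codon 2: GCT Ala / CGT Arg — nonsynonymous.
Codon 3: GGT Gly / GGT Gly — identical.
Codon 4: CTT Leu / CTA Leu — synonymous.
Codon 5: GAG Glu / GAA Glu — synonymous.
Codon 6: GTG Val / TCA Ser — nonsynonymous.
Synonymous differences: 2.

2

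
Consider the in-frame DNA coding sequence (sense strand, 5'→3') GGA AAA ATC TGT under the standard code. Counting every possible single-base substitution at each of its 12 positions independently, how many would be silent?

7

Codon 1 (GGA, Gly): 3 synonymous substitutions.
Codon 2 (AAA, Lys): 1 synonymous substitution.
Codon 3 (ATC, Ile): 2 synonymous substitutions.
Codon 4 (TGT, Cys): 1 synonymous substitution.
Total: 3 + 1 + 2 + 1 = 7.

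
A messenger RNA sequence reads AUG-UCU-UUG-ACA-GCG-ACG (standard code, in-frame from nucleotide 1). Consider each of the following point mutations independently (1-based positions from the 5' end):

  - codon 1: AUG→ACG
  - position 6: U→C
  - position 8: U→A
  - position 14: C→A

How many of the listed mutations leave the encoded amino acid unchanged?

1

Codon 1: AUG (Met) → ACG (Thr) — missense.
Codon 2: UCU (Ser) → UCC (Ser) — synonymous.
Codon 3: UUG (Leu) → UAG (Stop) — nonsense.
Codon 5: GCG (Ala) → GAG (Glu) — missense.
Synonymous: 1 of 4.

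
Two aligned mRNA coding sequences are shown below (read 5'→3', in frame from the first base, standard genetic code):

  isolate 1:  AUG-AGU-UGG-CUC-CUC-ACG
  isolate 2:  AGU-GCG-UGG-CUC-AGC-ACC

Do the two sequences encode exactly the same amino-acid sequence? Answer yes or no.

no

Codon 1: AUG Met / AGU Ser — nonsynonymous.
Codon 2: AGU Ser / GCG Ala — nonsynonymous.
Codon 3: UGG Trp / UGG Trp — identical.
Codon 4: CUC Leu / CUC Leu — identical.
Codon 5: CUC Leu / AGC Ser — nonsynonymous.
Codon 6: ACG Thr / ACC Thr — synonymous.
Nonsynonymous differences: 3 → different protein.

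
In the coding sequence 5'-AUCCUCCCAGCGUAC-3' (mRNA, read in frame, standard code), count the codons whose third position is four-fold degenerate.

Codon 1 AUC (Ile): third position 3-fold.
Codon 2 CUC (Leu): third position 4-fold.
Codon 3 CCA (Pro): third position 4-fold.
Codon 4 GCG (Ala): third position 4-fold.
Codon 5 UAC (Tyr): third position 2-fold.
Four-fold degenerate third positions: 3.

3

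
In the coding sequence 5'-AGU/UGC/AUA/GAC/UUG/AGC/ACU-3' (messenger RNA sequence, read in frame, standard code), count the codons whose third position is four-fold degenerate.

Codon 1 AGU (Ser): third position 2-fold.
Codon 2 UGC (Cys): third position 2-fold.
Codon 3 AUA (Ile): third position 3-fold.
Codon 4 GAC (Asp): third position 2-fold.
Codon 5 UUG (Leu): third position 2-fold.
Codon 6 AGC (Ser): third position 2-fold.
Codon 7 ACU (Thr): third position 4-fold.
Four-fold degenerate third positions: 1.

1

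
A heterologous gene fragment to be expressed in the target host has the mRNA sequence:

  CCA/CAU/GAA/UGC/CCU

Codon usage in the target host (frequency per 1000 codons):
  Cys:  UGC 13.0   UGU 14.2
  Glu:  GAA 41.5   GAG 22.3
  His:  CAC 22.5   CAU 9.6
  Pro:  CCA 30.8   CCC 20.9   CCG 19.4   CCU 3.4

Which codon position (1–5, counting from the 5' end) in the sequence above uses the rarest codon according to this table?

5

Codon 1 CCA (Pro): 30.8 per 1000.
Codon 2 CAU (His): 9.6 per 1000.
Codon 3 GAA (Glu): 41.5 per 1000.
Codon 4 UGC (Cys): 13.0 per 1000.
Codon 5 CCU (Pro): 3.4 per 1000.
Lowest frequency is 3.4 at codon 5.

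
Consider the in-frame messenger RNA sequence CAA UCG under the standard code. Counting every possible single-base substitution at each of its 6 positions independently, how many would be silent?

Codon 1 (CAA, Gln): 1 synonymous substitution.
Codon 2 (UCG, Ser): 3 synonymous substitutions.
Total: 1 + 3 = 4.

4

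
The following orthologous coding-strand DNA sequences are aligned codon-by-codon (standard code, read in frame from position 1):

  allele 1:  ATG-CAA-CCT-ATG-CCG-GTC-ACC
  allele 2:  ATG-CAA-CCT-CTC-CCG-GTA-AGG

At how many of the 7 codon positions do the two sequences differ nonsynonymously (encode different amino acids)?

2

Codon 1: ATG Met / ATG Met — identical.
Codon 2: CAA Gln / CAA Gln — identical.
Codon 3: CCT Pro / CCT Pro — identical.
Codon 4: ATG Met / CTC Leu — nonsynonymous.
Codon 5: CCG Pro / CCG Pro — identical.
Codon 6: GTC Val / GTA Val — synonymous.
Codon 7: ACC Thr / AGG Arg — nonsynonymous.
Nonsynonymous differences: 2.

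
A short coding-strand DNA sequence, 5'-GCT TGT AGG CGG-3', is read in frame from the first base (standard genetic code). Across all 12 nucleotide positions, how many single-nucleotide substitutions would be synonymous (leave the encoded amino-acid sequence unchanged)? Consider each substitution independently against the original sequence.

10

Codon 1 (GCT, Ala): 3 synonymous substitutions.
Codon 2 (TGT, Cys): 1 synonymous substitution.
Codon 3 (AGG, Arg): 2 synonymous substitutions.
Codon 4 (CGG, Arg): 4 synonymous substitutions.
Total: 3 + 1 + 2 + 4 = 10.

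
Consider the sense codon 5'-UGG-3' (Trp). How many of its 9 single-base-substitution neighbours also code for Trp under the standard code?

0

Position 1: none → 0 synonymous.
Position 2: none → 0 synonymous.
Position 3: none → 0 synonymous.
Total: 0 + 0 + 0 = 0.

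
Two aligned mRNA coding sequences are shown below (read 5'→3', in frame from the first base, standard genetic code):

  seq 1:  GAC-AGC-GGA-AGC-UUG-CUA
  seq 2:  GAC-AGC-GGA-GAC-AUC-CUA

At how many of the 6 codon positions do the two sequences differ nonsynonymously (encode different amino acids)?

2

Codon 1: GAC Asp / GAC Asp — identical.
Codon 2: AGC Ser / AGC Ser — identical.
Codon 3: GGA Gly / GGA Gly — identical.
Codon 4: AGC Ser / GAC Asp — nonsynonymous.
Codon 5: UUG Leu / AUC Ile — nonsynonymous.
Codon 6: CUA Leu / CUA Leu — identical.
Nonsynonymous differences: 2.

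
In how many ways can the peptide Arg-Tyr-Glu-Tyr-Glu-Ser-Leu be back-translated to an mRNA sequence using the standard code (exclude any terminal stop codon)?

Arg: 6 codons.
Tyr: 2 codons.
Glu: 2 codons.
Tyr: 2 codons.
Glu: 2 codons.
Ser: 6 codons.
Leu: 6 codons.
6 × 2 × 2 × 2 × 2 × 6 × 6 = 3456.

3456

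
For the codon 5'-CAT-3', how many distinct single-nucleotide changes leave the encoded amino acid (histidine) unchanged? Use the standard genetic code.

Position 1: none → 0 synonymous.
Position 2: none → 0 synonymous.
Position 3: CAC → 1 synonymous.
Total: 0 + 0 + 1 = 1.

1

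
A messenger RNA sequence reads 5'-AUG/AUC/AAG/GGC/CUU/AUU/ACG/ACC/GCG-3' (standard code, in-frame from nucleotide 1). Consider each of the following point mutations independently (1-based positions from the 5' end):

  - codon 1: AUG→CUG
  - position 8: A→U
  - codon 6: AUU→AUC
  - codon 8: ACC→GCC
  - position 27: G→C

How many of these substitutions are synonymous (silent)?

2

Codon 1: AUG (Met) → CUG (Leu) — missense.
Codon 3: AAG (Lys) → AUG (Met) — missense.
Codon 6: AUU (Ile) → AUC (Ile) — synonymous.
Codon 8: ACC (Thr) → GCC (Ala) — missense.
Codon 9: GCG (Ala) → GCC (Ala) — synonymous.
Synonymous: 2 of 5.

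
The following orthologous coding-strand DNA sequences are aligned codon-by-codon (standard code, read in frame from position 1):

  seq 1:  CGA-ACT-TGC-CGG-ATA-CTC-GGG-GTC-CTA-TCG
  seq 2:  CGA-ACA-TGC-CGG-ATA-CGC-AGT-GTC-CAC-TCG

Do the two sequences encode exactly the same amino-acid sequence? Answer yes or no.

no

Codon 1: CGA Arg / CGA Arg — identical.
Codon 2: ACT Thr / ACA Thr — synonymous.
Codon 3: TGC Cys / TGC Cys — identical.
Codon 4: CGG Arg / CGG Arg — identical.
Codon 5: ATA Ile / ATA Ile — identical.
Codon 6: CTC Leu / CGC Arg — nonsynonymous.
Codon 7: GGG Gly / AGT Ser — nonsynonymous.
Codon 8: GTC Val / GTC Val — identical.
Codon 9: CTA Leu / CAC His — nonsynonymous.
Codon 10: TCG Ser / TCG Ser — identical.
Nonsynonymous differences: 3 → different protein.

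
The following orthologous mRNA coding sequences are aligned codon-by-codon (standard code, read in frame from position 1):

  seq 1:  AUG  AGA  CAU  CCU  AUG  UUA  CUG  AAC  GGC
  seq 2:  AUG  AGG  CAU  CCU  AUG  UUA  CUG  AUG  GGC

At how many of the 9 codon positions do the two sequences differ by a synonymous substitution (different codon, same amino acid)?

1

Codon 1: AUG Met / AUG Met — identical.
Codon 2: AGA Arg / AGG Arg — synonymous.
Codon 3: CAU His / CAU His — identical.
Codon 4: CCU Pro / CCU Pro — identical.
Codon 5: AUG Met / AUG Met — identical.
Codon 6: UUA Leu / UUA Leu — identical.
Codon 7: CUG Leu / CUG Leu — identical.
Codon 8: AAC Asn / AUG Met — nonsynonymous.
Codon 9: GGC Gly / GGC Gly — identical.
Synonymous differences: 1.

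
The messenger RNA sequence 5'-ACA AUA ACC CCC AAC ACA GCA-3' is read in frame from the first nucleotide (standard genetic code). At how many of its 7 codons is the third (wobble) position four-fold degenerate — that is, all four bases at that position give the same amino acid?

5

Codon 1 ACA (Thr): third position 4-fold.
Codon 2 AUA (Ile): third position 3-fold.
Codon 3 ACC (Thr): third position 4-fold.
Codon 4 CCC (Pro): third position 4-fold.
Codon 5 AAC (Asn): third position 2-fold.
Codon 6 ACA (Thr): third position 4-fold.
Codon 7 GCA (Ala): third position 4-fold.
Four-fold degenerate third positions: 5.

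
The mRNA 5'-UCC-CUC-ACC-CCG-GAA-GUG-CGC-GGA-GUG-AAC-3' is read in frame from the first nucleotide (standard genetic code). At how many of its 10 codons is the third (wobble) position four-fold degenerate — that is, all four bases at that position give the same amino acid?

Codon 1 UCC (Ser): third position 4-fold.
Codon 2 CUC (Leu): third position 4-fold.
Codon 3 ACC (Thr): third position 4-fold.
Codon 4 CCG (Pro): third position 4-fold.
Codon 5 GAA (Glu): third position 2-fold.
Codon 6 GUG (Val): third position 4-fold.
Codon 7 CGC (Arg): third position 4-fold.
Codon 8 GGA (Gly): third position 4-fold.
Codon 9 GUG (Val): third position 4-fold.
Codon 10 AAC (Asn): third position 2-fold.
Four-fold degenerate third positions: 8.

8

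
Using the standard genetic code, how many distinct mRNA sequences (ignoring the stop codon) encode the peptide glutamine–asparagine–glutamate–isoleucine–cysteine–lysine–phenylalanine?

Gln: 2 codons.
Asn: 2 codons.
Glu: 2 codons.
Ile: 3 codons.
Cys: 2 codons.
Lys: 2 codons.
Phe: 2 codons.
2 × 2 × 2 × 3 × 2 × 2 × 2 = 192.

192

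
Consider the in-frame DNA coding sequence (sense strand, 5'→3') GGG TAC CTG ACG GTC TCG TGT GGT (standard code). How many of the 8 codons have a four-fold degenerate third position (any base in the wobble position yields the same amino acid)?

6

Codon 1 GGG (Gly): third position 4-fold.
Codon 2 TAC (Tyr): third position 2-fold.
Codon 3 CTG (Leu): third position 4-fold.
Codon 4 ACG (Thr): third position 4-fold.
Codon 5 GTC (Val): third position 4-fold.
Codon 6 TCG (Ser): third position 4-fold.
Codon 7 TGT (Cys): third position 2-fold.
Codon 8 GGT (Gly): third position 4-fold.
Four-fold degenerate third positions: 6.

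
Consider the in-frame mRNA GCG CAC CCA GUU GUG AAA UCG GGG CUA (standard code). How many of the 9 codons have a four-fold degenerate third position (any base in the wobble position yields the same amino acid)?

7

Codon 1 GCG (Ala): third position 4-fold.
Codon 2 CAC (His): third position 2-fold.
Codon 3 CCA (Pro): third position 4-fold.
Codon 4 GUU (Val): third position 4-fold.
Codon 5 GUG (Val): third position 4-fold.
Codon 6 AAA (Lys): third position 2-fold.
Codon 7 UCG (Ser): third position 4-fold.
Codon 8 GGG (Gly): third position 4-fold.
Codon 9 CUA (Leu): third position 4-fold.
Four-fold degenerate third positions: 7.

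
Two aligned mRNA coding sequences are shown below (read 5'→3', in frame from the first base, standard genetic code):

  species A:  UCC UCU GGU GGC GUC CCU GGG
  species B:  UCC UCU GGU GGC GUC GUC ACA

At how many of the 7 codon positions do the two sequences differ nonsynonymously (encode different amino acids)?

Codon 1: UCC Ser / UCC Ser — identical.
Codon 2: UCU Ser / UCU Ser — identical.
Codon 3: GGU Gly / GGU Gly — identical.
Codon 4: GGC Gly / GGC Gly — identical.
Codon 5: GUC Val / GUC Val — identical.
Codon 6: CCU Pro / GUC Val — nonsynonymous.
Codon 7: GGG Gly / ACA Thr — nonsynonymous.
Nonsynonymous differences: 2.

2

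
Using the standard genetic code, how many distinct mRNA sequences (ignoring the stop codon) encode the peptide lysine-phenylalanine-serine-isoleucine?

72

Lys: 2 codons.
Phe: 2 codons.
Ser: 6 codons.
Ile: 3 codons.
2 × 2 × 6 × 3 = 72.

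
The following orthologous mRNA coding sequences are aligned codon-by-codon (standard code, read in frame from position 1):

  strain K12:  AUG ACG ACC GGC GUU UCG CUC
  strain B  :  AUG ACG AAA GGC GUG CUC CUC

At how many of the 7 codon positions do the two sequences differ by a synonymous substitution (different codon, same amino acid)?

1

Codon 1: AUG Met / AUG Met — identical.
Codon 2: ACG Thr / ACG Thr — identical.
Codon 3: ACC Thr / AAA Lys — nonsynonymous.
Codon 4: GGC Gly / GGC Gly — identical.
Codon 5: GUU Val / GUG Val — synonymous.
Codon 6: UCG Ser / CUC Leu — nonsynonymous.
Codon 7: CUC Leu / CUC Leu — identical.
Synonymous differences: 1.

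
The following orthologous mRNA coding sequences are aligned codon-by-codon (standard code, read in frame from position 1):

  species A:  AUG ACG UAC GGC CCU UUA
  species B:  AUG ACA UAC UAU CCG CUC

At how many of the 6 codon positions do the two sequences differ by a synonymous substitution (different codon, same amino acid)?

Codon 1: AUG Met / AUG Met — identical.
Codon 2: ACG Thr / ACA Thr — synonymous.
Codon 3: UAC Tyr / UAC Tyr — identical.
Codon 4: GGC Gly / UAU Tyr — nonsynonymous.
Codon 5: CCU Pro / CCG Pro — synonymous.
Codon 6: UUA Leu / CUC Leu — synonymous.
Synonymous differences: 3.

3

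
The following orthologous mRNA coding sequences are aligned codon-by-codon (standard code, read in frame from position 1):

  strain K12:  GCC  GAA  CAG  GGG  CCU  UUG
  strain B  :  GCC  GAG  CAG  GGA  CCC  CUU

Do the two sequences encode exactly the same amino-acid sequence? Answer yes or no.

yes

Codon 1: GCC Ala / GCC Ala — identical.
Codon 2: GAA Glu / GAG Glu — synonymous.
Codon 3: CAG Gln / CAG Gln — identical.
Codon 4: GGG Gly / GGA Gly — synonymous.
Codon 5: CCU Pro / CCC Pro — synonymous.
Codon 6: UUG Leu / CUU Leu — synonymous.
Nonsynonymous differences: 0 → same protein.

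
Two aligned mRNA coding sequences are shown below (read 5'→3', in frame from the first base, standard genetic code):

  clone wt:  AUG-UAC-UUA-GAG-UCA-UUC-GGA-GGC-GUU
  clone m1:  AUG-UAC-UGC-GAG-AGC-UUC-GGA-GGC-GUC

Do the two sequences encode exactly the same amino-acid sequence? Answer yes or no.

no

Codon 1: AUG Met / AUG Met — identical.
Codon 2: UAC Tyr / UAC Tyr — identical.
Codon 3: UUA Leu / UGC Cys — nonsynonymous.
Codon 4: GAG Glu / GAG Glu — identical.
Codon 5: UCA Ser / AGC Ser — synonymous.
Codon 6: UUC Phe / UUC Phe — identical.
Codon 7: GGA Gly / GGA Gly — identical.
Codon 8: GGC Gly / GGC Gly — identical.
Codon 9: GUU Val / GUC Val — synonymous.
Nonsynonymous differences: 1 → different protein.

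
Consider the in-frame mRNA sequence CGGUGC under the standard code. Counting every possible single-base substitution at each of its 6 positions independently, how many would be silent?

Codon 1 (CGG, Arg): 4 synonymous substitutions.
Codon 2 (UGC, Cys): 1 synonymous substitution.
Total: 4 + 1 = 5.

5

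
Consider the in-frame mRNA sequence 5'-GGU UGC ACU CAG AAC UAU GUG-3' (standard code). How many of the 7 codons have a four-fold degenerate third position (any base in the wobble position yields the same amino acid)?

Codon 1 GGU (Gly): third position 4-fold.
Codon 2 UGC (Cys): third position 2-fold.
Codon 3 ACU (Thr): third position 4-fold.
Codon 4 CAG (Gln): third position 2-fold.
Codon 5 AAC (Asn): third position 2-fold.
Codon 6 UAU (Tyr): third position 2-fold.
Codon 7 GUG (Val): third position 4-fold.
Four-fold degenerate third positions: 3.

3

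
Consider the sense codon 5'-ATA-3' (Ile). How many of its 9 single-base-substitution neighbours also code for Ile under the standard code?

Position 1: none → 0 synonymous.
Position 2: none → 0 synonymous.
Position 3: ATT, ATC → 2 synonymous.
Total: 0 + 0 + 2 = 2.

2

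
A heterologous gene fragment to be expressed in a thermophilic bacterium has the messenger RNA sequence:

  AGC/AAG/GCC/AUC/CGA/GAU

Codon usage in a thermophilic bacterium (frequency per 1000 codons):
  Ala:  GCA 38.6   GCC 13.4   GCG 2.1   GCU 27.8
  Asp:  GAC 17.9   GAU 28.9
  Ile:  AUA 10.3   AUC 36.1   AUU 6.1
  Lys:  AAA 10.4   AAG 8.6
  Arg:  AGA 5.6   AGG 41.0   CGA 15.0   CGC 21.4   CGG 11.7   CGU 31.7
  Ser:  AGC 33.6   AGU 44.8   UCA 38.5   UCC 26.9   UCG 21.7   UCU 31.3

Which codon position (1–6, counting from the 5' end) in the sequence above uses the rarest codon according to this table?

2

Codon 1 AGC (Ser): 33.6 per 1000.
Codon 2 AAG (Lys): 8.6 per 1000.
Codon 3 GCC (Ala): 13.4 per 1000.
Codon 4 AUC (Ile): 36.1 per 1000.
Codon 5 CGA (Arg): 15.0 per 1000.
Codon 6 GAU (Asp): 28.9 per 1000.
Lowest frequency is 8.6 at codon 2.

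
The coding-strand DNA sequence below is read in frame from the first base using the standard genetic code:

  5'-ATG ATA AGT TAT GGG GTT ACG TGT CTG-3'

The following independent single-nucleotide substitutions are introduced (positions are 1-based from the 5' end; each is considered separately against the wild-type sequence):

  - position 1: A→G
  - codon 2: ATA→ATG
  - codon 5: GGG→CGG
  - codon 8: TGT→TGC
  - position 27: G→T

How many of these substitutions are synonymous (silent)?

Codon 1: ATG (Met) → GTG (Val) — missense.
Codon 2: ATA (Ile) → ATG (Met) — missense.
Codon 5: GGG (Gly) → CGG (Arg) — missense.
Codon 8: TGT (Cys) → TGC (Cys) — synonymous.
Codon 9: CTG (Leu) → CTT (Leu) — synonymous.
Synonymous: 2 of 5.

2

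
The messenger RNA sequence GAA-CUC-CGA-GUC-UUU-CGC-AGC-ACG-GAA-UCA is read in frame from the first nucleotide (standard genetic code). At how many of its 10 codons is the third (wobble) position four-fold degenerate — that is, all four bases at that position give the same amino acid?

Codon 1 GAA (Glu): third position 2-fold.
Codon 2 CUC (Leu): third position 4-fold.
Codon 3 CGA (Arg): third position 4-fold.
Codon 4 GUC (Val): third position 4-fold.
Codon 5 UUU (Phe): third position 2-fold.
Codon 6 CGC (Arg): third position 4-fold.
Codon 7 AGC (Ser): third position 2-fold.
Codon 8 ACG (Thr): third position 4-fold.
Codon 9 GAA (Glu): third position 2-fold.
Codon 10 UCA (Ser): third position 4-fold.
Four-fold degenerate third positions: 6.

6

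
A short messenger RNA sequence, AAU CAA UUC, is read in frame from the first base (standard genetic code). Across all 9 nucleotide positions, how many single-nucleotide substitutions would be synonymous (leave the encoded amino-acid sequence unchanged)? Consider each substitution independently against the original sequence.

Codon 1 (AAU, Asn): 1 synonymous substitution.
Codon 2 (CAA, Gln): 1 synonymous substitution.
Codon 3 (UUC, Phe): 1 synonymous substitution.
Total: 1 + 1 + 1 = 3.

3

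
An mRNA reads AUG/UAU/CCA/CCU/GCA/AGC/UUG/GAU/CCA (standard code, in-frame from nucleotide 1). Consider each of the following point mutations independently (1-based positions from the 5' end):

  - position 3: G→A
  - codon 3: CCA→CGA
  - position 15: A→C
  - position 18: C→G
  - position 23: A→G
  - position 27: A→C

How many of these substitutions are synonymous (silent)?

Codon 1: AUG (Met) → AUA (Ile) — missense.
Codon 3: CCA (Pro) → CGA (Arg) — missense.
Codon 5: GCA (Ala) → GCC (Ala) — synonymous.
Codon 6: AGC (Ser) → AGG (Arg) — missense.
Codon 8: GAU (Asp) → GGU (Gly) — missense.
Codon 9: CCA (Pro) → CCC (Pro) — synonymous.
Synonymous: 2 of 6.

2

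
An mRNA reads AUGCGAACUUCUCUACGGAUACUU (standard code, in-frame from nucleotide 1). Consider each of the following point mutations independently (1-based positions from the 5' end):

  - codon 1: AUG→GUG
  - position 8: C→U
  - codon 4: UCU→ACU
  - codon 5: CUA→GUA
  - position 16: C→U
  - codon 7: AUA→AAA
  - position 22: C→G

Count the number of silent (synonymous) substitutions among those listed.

0

Codon 1: AUG (Met) → GUG (Val) — missense.
Codon 3: ACU (Thr) → AUU (Ile) — missense.
Codon 4: UCU (Ser) → ACU (Thr) — missense.
Codon 5: CUA (Leu) → GUA (Val) — missense.
Codon 6: CGG (Arg) → UGG (Trp) — missense.
Codon 7: AUA (Ile) → AAA (Lys) — missense.
Codon 8: CUU (Leu) → GUU (Val) — missense.
Synonymous: 0 of 7.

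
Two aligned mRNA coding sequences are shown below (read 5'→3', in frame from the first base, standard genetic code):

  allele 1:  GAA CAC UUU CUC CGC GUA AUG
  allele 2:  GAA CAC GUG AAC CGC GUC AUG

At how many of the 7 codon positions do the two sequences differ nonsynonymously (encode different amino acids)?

2

Codon 1: GAA Glu / GAA Glu — identical.
Codon 2: CAC His / CAC His — identical.
Codon 3: UUU Phe / GUG Val — nonsynonymous.
Codon 4: CUC Leu / AAC Asn — nonsynonymous.
Codon 5: CGC Arg / CGC Arg — identical.
Codon 6: GUA Val / GUC Val — synonymous.
Codon 7: AUG Met / AUG Met — identical.
Nonsynonymous differences: 2.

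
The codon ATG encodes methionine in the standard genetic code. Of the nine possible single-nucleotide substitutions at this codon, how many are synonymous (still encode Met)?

Position 1: none → 0 synonymous.
Position 2: none → 0 synonymous.
Position 3: none → 0 synonymous.
Total: 0 + 0 + 0 = 0.

0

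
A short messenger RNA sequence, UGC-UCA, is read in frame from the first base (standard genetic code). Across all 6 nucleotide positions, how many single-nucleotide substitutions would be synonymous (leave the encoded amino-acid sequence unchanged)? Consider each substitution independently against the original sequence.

Codon 1 (UGC, Cys): 1 synonymous substitution.
Codon 2 (UCA, Ser): 3 synonymous substitutions.
Total: 1 + 3 = 4.

4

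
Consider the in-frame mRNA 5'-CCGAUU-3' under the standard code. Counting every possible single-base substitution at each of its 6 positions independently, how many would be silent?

5

Codon 1 (CCG, Pro): 3 synonymous substitutions.
Codon 2 (AUU, Ile): 2 synonymous substitutions.
Total: 3 + 2 = 5.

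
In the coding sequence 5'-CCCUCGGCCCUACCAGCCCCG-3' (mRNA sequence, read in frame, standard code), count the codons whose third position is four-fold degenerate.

Codon 1 CCC (Pro): third position 4-fold.
Codon 2 UCG (Ser): third position 4-fold.
Codon 3 GCC (Ala): third position 4-fold.
Codon 4 CUA (Leu): third position 4-fold.
Codon 5 CCA (Pro): third position 4-fold.
Codon 6 GCC (Ala): third position 4-fold.
Codon 7 CCG (Pro): third position 4-fold.
Four-fold degenerate third positions: 7.

7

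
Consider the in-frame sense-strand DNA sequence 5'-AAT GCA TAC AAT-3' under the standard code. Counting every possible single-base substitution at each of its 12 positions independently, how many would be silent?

Codon 1 (AAT, Asn): 1 synonymous substitution.
Codon 2 (GCA, Ala): 3 synonymous substitutions.
Codon 3 (TAC, Tyr): 1 synonymous substitution.
Codon 4 (AAT, Asn): 1 synonymous substitution.
Total: 1 + 3 + 1 + 1 = 6.

6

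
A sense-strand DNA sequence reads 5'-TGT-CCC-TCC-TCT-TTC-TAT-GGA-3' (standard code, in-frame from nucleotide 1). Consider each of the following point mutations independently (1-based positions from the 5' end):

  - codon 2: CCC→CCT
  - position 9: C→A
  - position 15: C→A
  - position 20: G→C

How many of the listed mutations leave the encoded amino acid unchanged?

Codon 2: CCC (Pro) → CCT (Pro) — synonymous.
Codon 3: TCC (Ser) → TCA (Ser) — synonymous.
Codon 5: TTC (Phe) → TTA (Leu) — missense.
Codon 7: GGA (Gly) → GCA (Ala) — missense.
Synonymous: 2 of 4.

2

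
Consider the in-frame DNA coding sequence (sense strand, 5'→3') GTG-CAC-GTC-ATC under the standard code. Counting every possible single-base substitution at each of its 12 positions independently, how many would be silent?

9

Codon 1 (GTG, Val): 3 synonymous substitutions.
Codon 2 (CAC, His): 1 synonymous substitution.
Codon 3 (GTC, Val): 3 synonymous substitutions.
Codon 4 (ATC, Ile): 2 synonymous substitutions.
Total: 3 + 1 + 3 + 2 = 9.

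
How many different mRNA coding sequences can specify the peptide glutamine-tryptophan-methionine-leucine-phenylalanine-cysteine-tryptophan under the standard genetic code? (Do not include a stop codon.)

Gln: 2 codons.
Trp: 1 codon.
Met: 1 codon.
Leu: 6 codons.
Phe: 2 codons.
Cys: 2 codons.
Trp: 1 codon.
2 × 1 × 1 × 6 × 2 × 2 × 1 = 48.

48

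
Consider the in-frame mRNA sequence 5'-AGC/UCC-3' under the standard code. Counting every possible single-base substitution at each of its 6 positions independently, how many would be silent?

4

Codon 1 (AGC, Ser): 1 synonymous substitution.
Codon 2 (UCC, Ser): 3 synonymous substitutions.
Total: 1 + 3 = 4.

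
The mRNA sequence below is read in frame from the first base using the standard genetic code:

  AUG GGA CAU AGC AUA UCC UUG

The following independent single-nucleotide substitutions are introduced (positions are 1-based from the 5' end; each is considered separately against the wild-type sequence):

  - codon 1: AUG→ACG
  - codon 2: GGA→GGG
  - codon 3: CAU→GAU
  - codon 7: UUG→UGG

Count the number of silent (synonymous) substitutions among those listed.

Codon 1: AUG (Met) → ACG (Thr) — missense.
Codon 2: GGA (Gly) → GGG (Gly) — synonymous.
Codon 3: CAU (His) → GAU (Asp) — missense.
Codon 7: UUG (Leu) → UGG (Trp) — missense.
Synonymous: 1 of 4.

1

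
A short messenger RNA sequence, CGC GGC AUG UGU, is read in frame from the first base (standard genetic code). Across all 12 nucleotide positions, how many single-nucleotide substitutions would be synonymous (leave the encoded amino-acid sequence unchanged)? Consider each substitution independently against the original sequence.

7

Codon 1 (CGC, Arg): 3 synonymous substitutions.
Codon 2 (GGC, Gly): 3 synonymous substitutions.
Codon 3 (AUG, Met): 0 synonymous substitutions.
Codon 4 (UGU, Cys): 1 synonymous substitution.
Total: 3 + 3 + 0 + 1 = 7.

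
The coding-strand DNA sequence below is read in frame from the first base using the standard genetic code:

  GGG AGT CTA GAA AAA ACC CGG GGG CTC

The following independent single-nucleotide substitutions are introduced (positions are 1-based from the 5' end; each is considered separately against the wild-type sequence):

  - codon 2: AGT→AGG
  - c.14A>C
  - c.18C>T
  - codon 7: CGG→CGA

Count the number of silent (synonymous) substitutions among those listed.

2

Codon 2: AGT (Ser) → AGG (Arg) — missense.
Codon 5: AAA (Lys) → ACA (Thr) — missense.
Codon 6: ACC (Thr) → ACT (Thr) — synonymous.
Codon 7: CGG (Arg) → CGA (Arg) — synonymous.
Synonymous: 2 of 4.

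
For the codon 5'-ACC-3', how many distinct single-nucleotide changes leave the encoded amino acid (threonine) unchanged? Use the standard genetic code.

3

Position 1: none → 0 synonymous.
Position 2: none → 0 synonymous.
Position 3: ACU, ACA, ACG → 3 synonymous.
Total: 0 + 0 + 3 = 3.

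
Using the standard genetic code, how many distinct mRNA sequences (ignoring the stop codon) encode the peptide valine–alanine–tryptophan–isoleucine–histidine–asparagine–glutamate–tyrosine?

Val: 4 codons.
Ala: 4 codons.
Trp: 1 codon.
Ile: 3 codons.
His: 2 codons.
Asn: 2 codons.
Glu: 2 codons.
Tyr: 2 codons.
4 × 4 × 1 × 3 × 2 × 2 × 2 × 2 = 768.

768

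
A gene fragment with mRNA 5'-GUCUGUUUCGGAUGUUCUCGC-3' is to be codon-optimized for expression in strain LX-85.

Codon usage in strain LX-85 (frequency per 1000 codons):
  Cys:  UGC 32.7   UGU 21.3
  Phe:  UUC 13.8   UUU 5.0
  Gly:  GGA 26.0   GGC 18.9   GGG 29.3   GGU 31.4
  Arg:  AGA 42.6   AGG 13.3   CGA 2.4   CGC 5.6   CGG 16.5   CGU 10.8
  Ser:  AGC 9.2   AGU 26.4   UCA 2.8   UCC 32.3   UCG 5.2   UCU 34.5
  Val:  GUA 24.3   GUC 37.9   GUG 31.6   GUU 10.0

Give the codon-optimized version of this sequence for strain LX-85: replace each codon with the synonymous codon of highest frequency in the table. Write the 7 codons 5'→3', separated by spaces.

Codon 1 (Val): best is GUC at 37.9.
Codon 2 (Cys): best is UGC at 32.7.
Codon 3 (Phe): best is UUC at 13.8.
Codon 4 (Gly): best is GGU at 31.4.
Codon 5 (Cys): best is UGC at 32.7.
Codon 6 (Ser): best is UCU at 34.5.
Codon 7 (Arg): best is AGA at 42.6.

GUC UGC UUC GGU UGC UCU AGA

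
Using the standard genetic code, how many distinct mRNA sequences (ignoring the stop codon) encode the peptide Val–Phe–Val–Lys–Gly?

256

Val: 4 codons.
Phe: 2 codons.
Val: 4 codons.
Lys: 2 codons.
Gly: 4 codons.
4 × 2 × 4 × 2 × 4 = 256.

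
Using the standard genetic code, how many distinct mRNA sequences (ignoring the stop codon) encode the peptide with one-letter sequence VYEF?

Val: 4 codons.
Tyr: 2 codons.
Glu: 2 codons.
Phe: 2 codons.
4 × 2 × 2 × 2 = 32.

32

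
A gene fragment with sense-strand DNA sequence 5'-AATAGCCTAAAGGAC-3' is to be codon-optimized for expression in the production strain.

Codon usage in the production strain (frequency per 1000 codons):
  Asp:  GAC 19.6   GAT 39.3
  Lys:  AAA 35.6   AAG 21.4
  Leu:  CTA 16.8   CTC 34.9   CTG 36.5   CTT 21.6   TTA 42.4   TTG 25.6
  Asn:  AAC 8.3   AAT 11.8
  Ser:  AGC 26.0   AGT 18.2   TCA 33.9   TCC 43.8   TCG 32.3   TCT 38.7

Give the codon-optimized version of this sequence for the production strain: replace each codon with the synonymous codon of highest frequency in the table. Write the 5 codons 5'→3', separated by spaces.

AAT TCC TTA AAA GAT

Codon 1 (Asn): best is AAT at 11.8.
Codon 2 (Ser): best is TCC at 43.8.
Codon 3 (Leu): best is TTA at 42.4.
Codon 4 (Lys): best is AAA at 35.6.
Codon 5 (Asp): best is GAT at 39.3.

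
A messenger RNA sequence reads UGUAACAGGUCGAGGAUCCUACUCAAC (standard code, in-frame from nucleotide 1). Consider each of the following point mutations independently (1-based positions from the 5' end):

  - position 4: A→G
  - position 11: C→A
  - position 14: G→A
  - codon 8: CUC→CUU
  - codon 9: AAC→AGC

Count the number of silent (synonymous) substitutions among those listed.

Codon 2: AAC (Asn) → GAC (Asp) — missense.
Codon 4: UCG (Ser) → UAG (Stop) — nonsense.
Codon 5: AGG (Arg) → AAG (Lys) — missense.
Codon 8: CUC (Leu) → CUU (Leu) — synonymous.
Codon 9: AAC (Asn) → AGC (Ser) — missense.
Synonymous: 1 of 5.

1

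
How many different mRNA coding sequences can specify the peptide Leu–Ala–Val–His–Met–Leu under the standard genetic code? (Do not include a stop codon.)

Leu: 6 codons.
Ala: 4 codons.
Val: 4 codons.
His: 2 codons.
Met: 1 codon.
Leu: 6 codons.
6 × 4 × 4 × 2 × 1 × 6 = 1152.

1152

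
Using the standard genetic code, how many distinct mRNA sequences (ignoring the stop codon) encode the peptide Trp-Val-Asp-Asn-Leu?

96

Trp: 1 codon.
Val: 4 codons.
Asp: 2 codons.
Asn: 2 codons.
Leu: 6 codons.
1 × 4 × 2 × 2 × 6 = 96.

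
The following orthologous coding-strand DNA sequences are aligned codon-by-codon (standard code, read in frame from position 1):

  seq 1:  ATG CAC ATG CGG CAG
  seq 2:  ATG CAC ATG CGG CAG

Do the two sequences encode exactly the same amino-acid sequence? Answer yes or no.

Codon 1: ATG Met / ATG Met — identical.
Codon 2: CAC His / CAC His — identical.
Codon 3: ATG Met / ATG Met — identical.
Codon 4: CGG Arg / CGG Arg — identical.
Codon 5: CAG Gln / CAG Gln — identical.
Nonsynonymous differences: 0 → same protein.

yes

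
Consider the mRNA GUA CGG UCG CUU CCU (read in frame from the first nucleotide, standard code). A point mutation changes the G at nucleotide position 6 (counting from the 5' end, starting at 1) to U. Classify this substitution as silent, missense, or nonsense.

silent

Position 6 falls in codon 2: CGG → Arg.
After the substitution the codon is CGU → Arg.
Both encode Arg, so the change is synonymous.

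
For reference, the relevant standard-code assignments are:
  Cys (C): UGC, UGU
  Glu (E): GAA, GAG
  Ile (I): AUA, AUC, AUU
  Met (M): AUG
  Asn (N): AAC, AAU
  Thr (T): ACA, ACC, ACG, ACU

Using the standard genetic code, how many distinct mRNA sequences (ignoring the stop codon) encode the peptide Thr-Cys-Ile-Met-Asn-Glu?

96

Thr: 4 codons.
Cys: 2 codons.
Ile: 3 codons.
Met: 1 codon.
Asn: 2 codons.
Glu: 2 codons.
4 × 2 × 3 × 1 × 2 × 2 = 96.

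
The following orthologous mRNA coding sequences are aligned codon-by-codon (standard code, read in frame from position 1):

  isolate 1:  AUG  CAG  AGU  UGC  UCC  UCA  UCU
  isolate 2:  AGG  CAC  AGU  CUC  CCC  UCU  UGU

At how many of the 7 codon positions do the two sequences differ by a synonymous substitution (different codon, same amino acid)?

Codon 1: AUG Met / AGG Arg — nonsynonymous.
Codon 2: CAG Gln / CAC His — nonsynonymous.
Codon 3: AGU Ser / AGU Ser — identical.
Codon 4: UGC Cys / CUC Leu — nonsynonymous.
Codon 5: UCC Ser / CCC Pro — nonsynonymous.
Codon 6: UCA Ser / UCU Ser — synonymous.
Codon 7: UCU Ser / UGU Cys — nonsynonymous.
Synonymous differences: 1.

1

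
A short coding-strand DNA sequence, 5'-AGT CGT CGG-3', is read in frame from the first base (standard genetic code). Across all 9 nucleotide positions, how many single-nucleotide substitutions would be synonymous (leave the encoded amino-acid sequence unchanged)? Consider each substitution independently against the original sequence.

Codon 1 (AGT, Ser): 1 synonymous substitution.
Codon 2 (CGT, Arg): 3 synonymous substitutions.
Codon 3 (CGG, Arg): 4 synonymous substitutions.
Total: 1 + 3 + 4 = 8.

8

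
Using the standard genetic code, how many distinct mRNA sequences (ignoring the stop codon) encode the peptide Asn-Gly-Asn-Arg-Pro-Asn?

Asn: 2 codons.
Gly: 4 codons.
Asn: 2 codons.
Arg: 6 codons.
Pro: 4 codons.
Asn: 2 codons.
2 × 4 × 2 × 6 × 4 × 2 = 768.

768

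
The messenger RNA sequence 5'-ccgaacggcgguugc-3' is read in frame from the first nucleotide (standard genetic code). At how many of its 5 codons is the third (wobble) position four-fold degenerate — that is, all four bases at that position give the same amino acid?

3

Codon 1 CCG (Pro): third position 4-fold.
Codon 2 AAC (Asn): third position 2-fold.
Codon 3 GGC (Gly): third position 4-fold.
Codon 4 GGU (Gly): third position 4-fold.
Codon 5 UGC (Cys): third position 2-fold.
Four-fold degenerate third positions: 3.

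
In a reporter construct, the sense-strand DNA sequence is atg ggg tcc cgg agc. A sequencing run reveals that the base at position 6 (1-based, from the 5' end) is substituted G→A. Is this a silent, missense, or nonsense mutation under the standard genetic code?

Position 6 falls in codon 2: GGG → Gly.
After the substitution the codon is GGA → Gly.
Both encode Gly, so the change is synonymous.

silent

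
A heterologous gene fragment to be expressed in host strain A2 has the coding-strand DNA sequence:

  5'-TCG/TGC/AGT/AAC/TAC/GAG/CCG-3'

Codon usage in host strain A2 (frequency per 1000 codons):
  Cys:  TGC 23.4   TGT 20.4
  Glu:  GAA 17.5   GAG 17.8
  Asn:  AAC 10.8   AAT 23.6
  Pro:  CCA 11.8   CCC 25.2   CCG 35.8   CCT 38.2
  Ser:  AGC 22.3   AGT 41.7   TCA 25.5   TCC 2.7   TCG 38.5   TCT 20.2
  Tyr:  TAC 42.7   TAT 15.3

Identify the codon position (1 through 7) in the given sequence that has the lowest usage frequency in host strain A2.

Codon 1 TCG (Ser): 38.5 per 1000.
Codon 2 TGC (Cys): 23.4 per 1000.
Codon 3 AGT (Ser): 41.7 per 1000.
Codon 4 AAC (Asn): 10.8 per 1000.
Codon 5 TAC (Tyr): 42.7 per 1000.
Codon 6 GAG (Glu): 17.8 per 1000.
Codon 7 CCG (Pro): 35.8 per 1000.
Lowest frequency is 10.8 at codon 4.

4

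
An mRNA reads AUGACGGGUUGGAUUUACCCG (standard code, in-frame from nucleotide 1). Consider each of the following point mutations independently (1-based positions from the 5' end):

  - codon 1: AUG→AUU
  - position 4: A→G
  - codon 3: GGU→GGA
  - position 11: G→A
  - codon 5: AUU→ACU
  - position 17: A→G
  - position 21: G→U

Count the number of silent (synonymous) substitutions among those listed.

Codon 1: AUG (Met) → AUU (Ile) — missense.
Codon 2: ACG (Thr) → GCG (Ala) — missense.
Codon 3: GGU (Gly) → GGA (Gly) — synonymous.
Codon 4: UGG (Trp) → UAG (Stop) — nonsense.
Codon 5: AUU (Ile) → ACU (Thr) — missense.
Codon 6: UAC (Tyr) → UGC (Cys) — missense.
Codon 7: CCG (Pro) → CCU (Pro) — synonymous.
Synonymous: 2 of 7.

2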